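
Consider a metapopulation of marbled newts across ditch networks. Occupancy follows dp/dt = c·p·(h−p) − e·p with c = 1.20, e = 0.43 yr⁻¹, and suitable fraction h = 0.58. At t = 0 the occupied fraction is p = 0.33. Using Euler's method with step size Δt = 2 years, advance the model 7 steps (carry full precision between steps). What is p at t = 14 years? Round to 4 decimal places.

0.2219

Update rule: p ← p + [c·p·(h−p) − e·p]·Δt with Δt = 2.
step 1: Δp = -0.08580, p = 0.24420
step 2: Δp = -0.01321, p = 0.23099
step 3: Δp = -0.00517, p = 0.22582
step 4: Δp = -0.00225, p = 0.22357
step 5: Δp = -0.00102, p = 0.22255
step 6: Δp = -0.00047, p = 0.22208
step 7: Δp = -0.00022, p = 0.22186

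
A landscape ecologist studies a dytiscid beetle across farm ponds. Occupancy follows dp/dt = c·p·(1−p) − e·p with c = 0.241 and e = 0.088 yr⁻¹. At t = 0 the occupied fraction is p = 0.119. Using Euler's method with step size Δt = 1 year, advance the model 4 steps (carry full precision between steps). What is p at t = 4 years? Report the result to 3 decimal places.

0.186

Update rule: p ← p + [c·p·(1−p) − e·p]·Δt with Δt = 1.
step 1: Δp = +0.01479, p = 0.13379
step 2: Δp = +0.01616, p = 0.14995
step 3: Δp = +0.01752, p = 0.16747
step 4: Δp = +0.01886, p = 0.18634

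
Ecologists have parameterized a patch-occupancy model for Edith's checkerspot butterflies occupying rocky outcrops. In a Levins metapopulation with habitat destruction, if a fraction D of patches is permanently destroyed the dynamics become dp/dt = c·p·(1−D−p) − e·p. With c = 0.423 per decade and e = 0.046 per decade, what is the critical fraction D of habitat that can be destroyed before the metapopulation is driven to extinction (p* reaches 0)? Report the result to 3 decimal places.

The nontrivial equilibrium is p* = (1−D) − e/c; extinction occurs when this hits zero.
So D_crit = 1 − e/c = 1 − 0.046/0.423 = 1 − 0.1087 = 0.8913.
This equals the undisturbed p*, a classic result of Lande's extension.

0.891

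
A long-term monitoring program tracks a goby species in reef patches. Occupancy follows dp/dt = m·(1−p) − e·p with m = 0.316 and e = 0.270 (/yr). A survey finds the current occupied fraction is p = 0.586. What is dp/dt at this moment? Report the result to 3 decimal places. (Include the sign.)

Colonization term: m·(1−p) = 0.316×0.4140 = 0.13082.
Extinction term: e·p = 0.15822.
dp/dt = 0.13082 − 0.15822 = -0.02740.

-0.027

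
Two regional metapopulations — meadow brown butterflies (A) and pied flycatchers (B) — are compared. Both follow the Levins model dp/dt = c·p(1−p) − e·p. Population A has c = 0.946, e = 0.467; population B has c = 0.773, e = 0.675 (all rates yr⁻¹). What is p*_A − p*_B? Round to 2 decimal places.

A: p*_A = 1 − 0.467/0.946 = 0.5063.
B: p*_B = 1 − 0.675/0.773 = 0.1268.
p*_A − p*_B = 0.5063 − 0.1268 = 0.3796.

0.38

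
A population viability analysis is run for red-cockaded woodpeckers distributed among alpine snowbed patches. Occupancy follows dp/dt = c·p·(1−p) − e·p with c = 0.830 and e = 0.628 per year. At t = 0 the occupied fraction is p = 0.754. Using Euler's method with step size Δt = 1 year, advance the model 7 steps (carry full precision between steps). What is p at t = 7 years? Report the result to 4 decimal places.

Update rule: p ← p + [c·p·(1−p) − e·p]·Δt with Δt = 1.
step 1: Δp = -0.31956, p = 0.43444
step 2: Δp = -0.06890, p = 0.36554
step 3: Δp = -0.03707, p = 0.32848
step 4: Δp = -0.02320, p = 0.30527
step 5: Δp = -0.01568, p = 0.28959
step 6: Δp = -0.01111, p = 0.27848
step 7: Δp = -0.00811, p = 0.27037

0.2704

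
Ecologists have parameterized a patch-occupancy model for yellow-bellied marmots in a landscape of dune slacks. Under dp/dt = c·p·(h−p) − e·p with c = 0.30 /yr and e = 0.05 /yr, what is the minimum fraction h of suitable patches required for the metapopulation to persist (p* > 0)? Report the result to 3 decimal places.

p* = h − e/c is positive only when h > e/c.
h_min = e/c = 0.05/0.30 = 0.1667.

0.167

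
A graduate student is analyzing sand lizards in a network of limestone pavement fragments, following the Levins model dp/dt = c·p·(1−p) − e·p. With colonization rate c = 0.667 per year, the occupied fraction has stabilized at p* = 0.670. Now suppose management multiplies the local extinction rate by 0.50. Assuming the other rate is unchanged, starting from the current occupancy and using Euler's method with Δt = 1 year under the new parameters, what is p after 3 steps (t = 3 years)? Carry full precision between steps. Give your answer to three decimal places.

0.813

Balance c(1−p*) = e gives e = 0.667×(1 − 0.67000) = 0.22011.
Starting from p₀ = 0.67000; update p ← p + (dp/dt)·Δt with the new parameters.
step 1: Δp = +0.07374, p = 0.74374
step 2: Δp = +0.04527, p = 0.78901
step 3: Δp = +0.02420, p = 0.81321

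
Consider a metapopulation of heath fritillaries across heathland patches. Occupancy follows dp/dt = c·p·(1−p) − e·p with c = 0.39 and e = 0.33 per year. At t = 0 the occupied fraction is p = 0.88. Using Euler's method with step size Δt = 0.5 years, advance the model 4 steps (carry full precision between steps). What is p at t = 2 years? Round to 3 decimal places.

0.548

Update rule: p ← p + [c·p·(1−p) − e·p]·Δt with Δt = 0.5.
t = 0.5: p = 0.88000 + (-0.12461) = 0.75539
t = 1: p = 0.75539 + (-0.08861) = 0.66678
t = 1.5: p = 0.66678 + (-0.06669) = 0.60009
t = 2: p = 0.60009 + (-0.05222) = 0.54787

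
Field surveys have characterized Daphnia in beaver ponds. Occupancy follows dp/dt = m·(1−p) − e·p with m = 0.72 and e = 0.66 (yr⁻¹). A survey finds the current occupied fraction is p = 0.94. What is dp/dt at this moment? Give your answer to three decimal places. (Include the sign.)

-0.577

Colonization term: m·(1−p) = 0.72×0.0600 = 0.04320.
Extinction term: e·p = 0.62040.
dp/dt = 0.04320 − 0.62040 = -0.57720.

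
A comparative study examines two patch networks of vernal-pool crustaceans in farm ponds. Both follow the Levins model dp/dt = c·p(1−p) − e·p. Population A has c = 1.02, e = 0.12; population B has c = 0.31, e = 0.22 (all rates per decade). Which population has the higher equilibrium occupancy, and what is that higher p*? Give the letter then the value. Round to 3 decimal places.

A, 0.882

A: p*_A = 1 − 0.12/1.02 = 0.8824.
B: p*_B = 1 − 0.22/0.31 = 0.2903.
A is higher at 0.8824.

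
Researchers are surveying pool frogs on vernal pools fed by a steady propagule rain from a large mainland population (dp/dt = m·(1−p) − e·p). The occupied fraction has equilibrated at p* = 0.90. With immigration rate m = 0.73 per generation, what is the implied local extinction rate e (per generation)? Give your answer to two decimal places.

At equilibrium m(1−p*) = e·p*, so e = m(1−p*)/p*.
e = 0.73 × 0.1000 / 0.90 = 0.0811.

0.08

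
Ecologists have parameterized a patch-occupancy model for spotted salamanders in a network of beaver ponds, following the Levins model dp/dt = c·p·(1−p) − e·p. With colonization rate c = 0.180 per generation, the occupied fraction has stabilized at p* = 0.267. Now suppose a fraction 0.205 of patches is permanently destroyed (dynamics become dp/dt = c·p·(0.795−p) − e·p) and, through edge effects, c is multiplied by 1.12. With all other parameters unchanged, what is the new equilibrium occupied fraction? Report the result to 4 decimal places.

Balance c(1−p*) = e gives e = 0.180×(1 − 0.26700) = 0.13194.
New p* = 0.795 − e/c = 0.795 − 0.13194/0.20160 = 0.14054.

0.1405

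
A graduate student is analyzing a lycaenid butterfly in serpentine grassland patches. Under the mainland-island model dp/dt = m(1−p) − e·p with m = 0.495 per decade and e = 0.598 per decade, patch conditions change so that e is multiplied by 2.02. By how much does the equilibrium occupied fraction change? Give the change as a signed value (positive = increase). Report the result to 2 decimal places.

Before: p* = 0.495/(0.495+0.598) = 0.4529.
After: m = 0.495, e = 1.20796; p* = 0.495/1.7030 = 0.2907.
Δp* = 0.2907 − 0.4529 = -0.1622.

-0.16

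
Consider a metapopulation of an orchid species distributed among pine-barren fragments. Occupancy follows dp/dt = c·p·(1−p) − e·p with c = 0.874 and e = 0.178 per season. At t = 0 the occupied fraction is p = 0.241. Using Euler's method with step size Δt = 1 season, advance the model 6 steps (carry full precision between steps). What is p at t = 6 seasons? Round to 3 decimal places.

0.787

Update rule: p ← p + [c·p·(1−p) − e·p]·Δt with Δt = 1.
  1  |  dp/dt·Δt = +0.116973  |  p_1 = 0.357973
  2  |  dp/dt·Δt = +0.137151  |  p_2 = 0.495124
  3  |  dp/dt·Δt = +0.130347  |  p_3 = 0.625471
  4  |  dp/dt·Δt = +0.093407  |  p_4 = 0.718878
  5  |  dp/dt·Δt = +0.048669  |  p_5 = 0.767546
  6  |  dp/dt·Δt = +0.019315  |  p_6 = 0.786861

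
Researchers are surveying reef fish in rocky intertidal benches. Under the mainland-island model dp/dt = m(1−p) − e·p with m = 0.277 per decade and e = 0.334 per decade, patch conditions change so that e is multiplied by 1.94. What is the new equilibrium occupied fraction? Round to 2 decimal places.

Before: p* = 0.277/(0.277+0.334) = 0.4534.
After: m = 0.277, e = 0.64796; p* = 0.277/0.9250 = 0.2995.

0.30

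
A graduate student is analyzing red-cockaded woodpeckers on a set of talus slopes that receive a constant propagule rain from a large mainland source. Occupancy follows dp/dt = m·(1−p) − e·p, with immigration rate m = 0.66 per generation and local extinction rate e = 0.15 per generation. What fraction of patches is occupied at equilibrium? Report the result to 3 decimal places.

0.815

Setting dp/dt = 0: m − m·p* = e·p*, so m = (m+e)·p*.
p* = m/(m+e) = 0.66/(0.66+0.15) = 0.66/0.8100 = 0.8148.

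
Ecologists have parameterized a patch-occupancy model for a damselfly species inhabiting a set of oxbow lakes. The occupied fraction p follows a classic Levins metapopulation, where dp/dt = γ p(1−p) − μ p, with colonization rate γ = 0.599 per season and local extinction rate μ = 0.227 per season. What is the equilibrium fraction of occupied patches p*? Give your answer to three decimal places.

0.621

Setting dp/dt = 0 and dividing through by p* gives γ·(1−p*) = μ.
So p* = 1 − μ/γ = 1 − 0.227/0.599 = 1 − 0.3790 = 0.6210.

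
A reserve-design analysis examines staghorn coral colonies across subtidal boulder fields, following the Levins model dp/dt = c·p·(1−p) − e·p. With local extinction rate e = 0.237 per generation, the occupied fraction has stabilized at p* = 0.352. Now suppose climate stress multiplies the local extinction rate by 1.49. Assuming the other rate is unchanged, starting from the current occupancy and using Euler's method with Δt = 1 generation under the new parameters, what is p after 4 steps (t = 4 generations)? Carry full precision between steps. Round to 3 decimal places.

Balance c(1−p*) = e gives c = e/(1 − 0.35200) = 0.237/0.64800 = 0.36574.
Starting from p₀ = 0.35200; update p ← p + (dp/dt)·Δt with the new parameters.
step 1: Δp = -0.04088, p = 0.31112
step 2: Δp = -0.03148, p = 0.27964
step 3: Δp = -0.02507, p = 0.25457
step 4: Δp = -0.02049, p = 0.23408

0.234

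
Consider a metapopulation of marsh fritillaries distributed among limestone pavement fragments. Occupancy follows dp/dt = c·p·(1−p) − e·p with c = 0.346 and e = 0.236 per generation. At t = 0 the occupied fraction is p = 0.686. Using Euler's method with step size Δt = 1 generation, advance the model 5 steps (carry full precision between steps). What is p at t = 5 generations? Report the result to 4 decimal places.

0.4434

Update rule: p ← p + [c·p·(1−p) − e·p]·Δt with Δt = 1.
t = 1: p = 0.68600 + (-0.08737) = 0.59863
t = 2: p = 0.59863 + (-0.05814) = 0.54049
t = 3: p = 0.54049 + (-0.04162) = 0.49887
t = 4: p = 0.49887 + (-0.03123) = 0.46763
t = 5: p = 0.46763 + (-0.02422) = 0.44341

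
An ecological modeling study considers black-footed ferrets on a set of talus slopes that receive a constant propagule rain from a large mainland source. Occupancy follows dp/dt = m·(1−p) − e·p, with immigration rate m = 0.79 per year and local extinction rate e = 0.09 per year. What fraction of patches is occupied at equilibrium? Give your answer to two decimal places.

0.90

At equilibrium the propagule rain into empty patches balances local extinction: m(1−p*) = e·p*.
p* = m/(m+e) = 0.79/(0.79+0.09) = 0.79/0.8800 = 0.8977.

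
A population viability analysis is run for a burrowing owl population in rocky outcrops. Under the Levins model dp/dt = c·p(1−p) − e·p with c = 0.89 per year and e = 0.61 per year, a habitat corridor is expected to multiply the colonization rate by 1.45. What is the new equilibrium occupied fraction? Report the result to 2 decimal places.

0.53

Before: p* = 1 − 0.61/0.89 = 0.3146.
After the change, c = 1.2905, e = 0.61, so p* = 1 − 0.61/1.2905 = 0.5273.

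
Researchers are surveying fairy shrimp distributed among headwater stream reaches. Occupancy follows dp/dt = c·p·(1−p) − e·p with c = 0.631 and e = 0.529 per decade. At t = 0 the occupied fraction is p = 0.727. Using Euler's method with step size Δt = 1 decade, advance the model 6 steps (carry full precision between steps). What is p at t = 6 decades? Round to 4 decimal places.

0.2501

Update rule: p ← p + [c·p·(1−p) − e·p]·Δt with Δt = 1.
p: 0.72700 → 0.46765  (Δp = -0.25935)
p: 0.46765 → 0.37735  (Δp = -0.09030)
p: 0.37735 → 0.32599  (Δp = -0.05136)
p: 0.32599 → 0.29219  (Δp = -0.03381)
p: 0.29219 → 0.26812  (Δp = -0.02407)
p: 0.26812 → 0.25011  (Δp = -0.01801)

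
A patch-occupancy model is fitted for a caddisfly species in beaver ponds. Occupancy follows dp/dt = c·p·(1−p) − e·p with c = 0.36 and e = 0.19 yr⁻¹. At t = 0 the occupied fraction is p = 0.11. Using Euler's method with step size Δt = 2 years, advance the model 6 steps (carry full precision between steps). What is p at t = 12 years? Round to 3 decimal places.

Update rule: p ← p + [c·p·(1−p) − e·p]·Δt with Δt = 2.
p: 0.11000 → 0.13869  (Δp = +0.02869)
p: 0.13869 → 0.17199  (Δp = +0.03331)
p: 0.17199 → 0.20917  (Δp = +0.03718)
p: 0.20917 → 0.24879  (Δp = +0.03962)
p: 0.24879 → 0.28881  (Δp = +0.04002)
p: 0.28881 → 0.32695  (Δp = +0.03814)

0.327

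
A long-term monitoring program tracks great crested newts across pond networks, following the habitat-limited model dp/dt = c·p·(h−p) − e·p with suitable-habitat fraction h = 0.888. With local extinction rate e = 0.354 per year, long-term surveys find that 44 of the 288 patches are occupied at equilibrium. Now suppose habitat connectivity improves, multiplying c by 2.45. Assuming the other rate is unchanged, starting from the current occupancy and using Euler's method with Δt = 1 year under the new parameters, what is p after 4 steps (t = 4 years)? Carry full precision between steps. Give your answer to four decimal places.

Observed p* = 44/288 = 0.15278.
Balance c(h−p*) = e gives c = e/(0.888 − 0.15278) = 0.354/0.73522 = 0.48149.
Starting from p₀ = 0.15278; update p ← p + (dp/dt)·Δt with the new parameters.
  1  |  dp/dt·Δt = +0.078421  |  p_1 = 0.231199
  2  |  dp/dt·Δt = +0.097286  |  p_2 = 0.328485
  3  |  dp/dt·Δt = +0.100526  |  p_3 = 0.429011
  4  |  dp/dt·Δt = +0.080415  |  p_4 = 0.509426

0.5094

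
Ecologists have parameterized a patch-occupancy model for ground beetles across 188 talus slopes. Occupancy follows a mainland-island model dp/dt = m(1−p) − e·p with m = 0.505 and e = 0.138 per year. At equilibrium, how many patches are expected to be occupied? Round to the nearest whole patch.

p* = m/(m+e) = 0.505/0.6430 = 0.7854.
Expected occupied patches = N × p* = 188 × 0.7854 = 147.65 ≈ 148.

148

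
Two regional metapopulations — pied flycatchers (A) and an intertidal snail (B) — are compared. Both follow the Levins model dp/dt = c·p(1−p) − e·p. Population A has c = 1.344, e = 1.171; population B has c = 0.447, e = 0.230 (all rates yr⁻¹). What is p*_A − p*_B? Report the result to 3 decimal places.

-0.357

A: p*_A = 1 − 1.171/1.344 = 0.1287.
B: p*_B = 1 − 0.230/0.447 = 0.4855.
p*_A − p*_B = 0.1287 − 0.4855 = -0.3567.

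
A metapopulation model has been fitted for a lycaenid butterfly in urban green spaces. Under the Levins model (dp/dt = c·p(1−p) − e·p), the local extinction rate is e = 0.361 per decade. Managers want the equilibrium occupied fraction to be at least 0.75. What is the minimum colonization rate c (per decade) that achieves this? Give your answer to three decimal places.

p* = 1 − e/c ≥ 0.75 requires e/c ≤ 0.2500, i.e. c ≥ e/0.2500.
c_min = 0.361/0.2500 = 1.4440.

1.444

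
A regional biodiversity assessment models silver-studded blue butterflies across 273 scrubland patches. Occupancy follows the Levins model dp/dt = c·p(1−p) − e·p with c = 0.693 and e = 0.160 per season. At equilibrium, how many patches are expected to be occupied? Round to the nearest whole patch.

210

p* = 1 − e/c = 1 − 0.160/0.693 = 0.7691.
Expected occupied patches = N × p* = 273 × 0.7691 = 209.97 ≈ 210.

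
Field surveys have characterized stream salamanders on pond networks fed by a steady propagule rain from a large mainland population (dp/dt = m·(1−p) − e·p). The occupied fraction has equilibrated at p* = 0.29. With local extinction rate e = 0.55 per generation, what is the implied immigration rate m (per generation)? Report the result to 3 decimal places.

0.225

At equilibrium m(1−p*) = e·p*, so m = e·p*/(1−p*).
m = 0.55 × 0.29 / 0.7100 = 0.1595/0.7100 = 0.2246.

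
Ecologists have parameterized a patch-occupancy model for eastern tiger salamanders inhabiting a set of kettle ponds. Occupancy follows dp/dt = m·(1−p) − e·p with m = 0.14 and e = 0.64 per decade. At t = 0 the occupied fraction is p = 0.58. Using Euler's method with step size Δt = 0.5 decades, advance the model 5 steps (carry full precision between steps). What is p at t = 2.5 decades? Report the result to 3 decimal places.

Update rule: p ← p + [m·(1−p) − e·p]·Δt with Δt = 0.5.
t = 0.5: p = 0.58000 + (-0.15620) = 0.42380
t = 1: p = 0.42380 + (-0.09528) = 0.32852
t = 1.5: p = 0.32852 + (-0.05812) = 0.27040
t = 2: p = 0.27040 + (-0.03545) = 0.23494
t = 2.5: p = 0.23494 + (-0.02163) = 0.21331

0.213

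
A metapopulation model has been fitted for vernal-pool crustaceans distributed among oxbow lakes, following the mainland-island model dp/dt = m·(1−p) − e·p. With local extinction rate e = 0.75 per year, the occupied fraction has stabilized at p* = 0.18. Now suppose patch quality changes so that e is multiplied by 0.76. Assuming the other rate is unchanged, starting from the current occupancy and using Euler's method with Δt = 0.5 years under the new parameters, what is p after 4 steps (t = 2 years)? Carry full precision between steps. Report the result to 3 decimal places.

0.217

Balance m(1−p*) = e·p* gives m = e·p*/(1−p*) = 0.75×0.18000/0.82000 = 0.16463.
Starting from p₀ = 0.18000; update p ← p + (dp/dt)·Δt with the new parameters.
t = 0.5: p = 0.18000 + (+0.01620) = 0.19620
t = 1: p = 0.19620 + (+0.01025) = 0.20645
t = 1.5: p = 0.20645 + (+0.00648) = 0.21293
t = 2: p = 0.21293 + (+0.00410) = 0.21704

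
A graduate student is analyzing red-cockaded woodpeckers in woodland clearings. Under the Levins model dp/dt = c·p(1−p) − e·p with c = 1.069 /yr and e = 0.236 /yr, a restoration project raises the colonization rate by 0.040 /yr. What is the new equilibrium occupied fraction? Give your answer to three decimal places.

0.787

Before: p* = 1 − 0.236/1.069 = 0.7792.
After the change, c = 1.109, e = 0.236, so p* = 1 − 0.236/1.109 = 0.7872.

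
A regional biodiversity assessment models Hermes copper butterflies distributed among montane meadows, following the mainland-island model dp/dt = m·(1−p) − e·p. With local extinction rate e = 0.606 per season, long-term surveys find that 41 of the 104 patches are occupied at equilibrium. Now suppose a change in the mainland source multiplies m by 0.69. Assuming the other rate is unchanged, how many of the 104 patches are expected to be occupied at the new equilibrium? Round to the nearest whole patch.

Observed p* = 41/104 = 0.39423.
Balance m(1−p*) = e·p* gives m = e·p*/(1−p*) = 0.606×0.39423/0.60577 = 0.39438.
New p* = m/(m+e) = 0.27212/(0.27212+0.60600) = 0.30989.
Expected occupied = 104 × 0.30989 = 32.23 ≈ 32.

32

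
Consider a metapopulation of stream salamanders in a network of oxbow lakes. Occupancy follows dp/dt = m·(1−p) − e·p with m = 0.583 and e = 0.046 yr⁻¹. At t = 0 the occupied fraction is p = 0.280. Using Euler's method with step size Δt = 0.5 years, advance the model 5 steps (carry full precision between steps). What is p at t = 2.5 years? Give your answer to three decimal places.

Update rule: p ← p + [m·(1−p) − e·p]·Δt with Δt = 0.5.
step 1: Δp = +0.20344, p = 0.48344
step 2: Δp = +0.13946, p = 0.62290
step 3: Δp = +0.09560, p = 0.71850
step 4: Δp = +0.06553, p = 0.78403
step 5: Δp = +0.04492, p = 0.82895

0.829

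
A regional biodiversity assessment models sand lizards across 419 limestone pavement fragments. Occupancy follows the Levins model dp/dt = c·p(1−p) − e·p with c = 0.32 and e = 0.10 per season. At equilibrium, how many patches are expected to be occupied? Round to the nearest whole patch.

288

p* = 1 − e/c = 1 − 0.10/0.32 = 0.6875.
Expected occupied patches = N × p* = 419 × 0.6875 = 288.06 ≈ 288.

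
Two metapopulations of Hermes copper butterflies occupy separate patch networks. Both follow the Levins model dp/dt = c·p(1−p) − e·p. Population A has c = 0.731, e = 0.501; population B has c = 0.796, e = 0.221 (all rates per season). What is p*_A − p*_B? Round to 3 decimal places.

-0.408

A: p*_A = 1 − 0.501/0.731 = 0.3146.
B: p*_B = 1 − 0.221/0.796 = 0.7224.
p*_A − p*_B = 0.3146 − 0.7224 = -0.4077.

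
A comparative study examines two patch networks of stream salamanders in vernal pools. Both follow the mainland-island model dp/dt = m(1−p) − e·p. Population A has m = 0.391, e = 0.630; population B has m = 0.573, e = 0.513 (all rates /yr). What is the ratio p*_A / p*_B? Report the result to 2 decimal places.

0.73

A: p*_A = m/(m+e) = 0.391/1.0210 = 0.3830.
B: p*_B = 0.573/1.0860 = 0.5276.
p*_A / p*_B = 0.3830/0.5276 = 0.7258.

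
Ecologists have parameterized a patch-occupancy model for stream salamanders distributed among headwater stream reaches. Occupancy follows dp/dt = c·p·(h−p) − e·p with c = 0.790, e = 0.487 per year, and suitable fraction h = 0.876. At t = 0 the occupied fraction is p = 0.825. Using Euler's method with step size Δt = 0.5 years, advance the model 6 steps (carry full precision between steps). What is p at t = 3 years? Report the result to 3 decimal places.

Update rule: p ← p + [c·p·(h−p) − e·p]·Δt with Δt = 0.5.
t = 0.5: p = 0.82500 + (-0.18427) = 0.64073
t = 1: p = 0.64073 + (-0.09647) = 0.54426
t = 1.5: p = 0.54426 + (-0.06121) = 0.48305
t = 2: p = 0.48305 + (-0.04265) = 0.44040
t = 2.5: p = 0.44040 + (-0.03146) = 0.40894
t = 3: p = 0.40894 + (-0.02413) = 0.38481

0.385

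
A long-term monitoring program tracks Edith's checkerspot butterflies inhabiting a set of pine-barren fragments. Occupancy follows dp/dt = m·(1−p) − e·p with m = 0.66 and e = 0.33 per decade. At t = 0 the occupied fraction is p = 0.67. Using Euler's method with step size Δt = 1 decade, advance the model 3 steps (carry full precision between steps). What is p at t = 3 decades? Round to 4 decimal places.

Update rule: p ← p + [m·(1−p) − e·p]·Δt with Δt = 1.
step 1: Δp = -0.00330, p = 0.66670
step 2: Δp = -0.00003, p = 0.66667
step 3: Δp = -0.00000, p = 0.66667

0.6667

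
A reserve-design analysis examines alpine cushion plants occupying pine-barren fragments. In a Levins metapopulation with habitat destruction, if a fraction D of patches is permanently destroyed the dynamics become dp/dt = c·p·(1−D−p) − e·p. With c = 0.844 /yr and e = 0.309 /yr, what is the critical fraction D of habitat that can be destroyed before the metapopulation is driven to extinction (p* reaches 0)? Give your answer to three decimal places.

The nontrivial equilibrium is p* = (1−D) − e/c; extinction occurs when this hits zero.
So D_crit = 1 − e/c = 1 − 0.309/0.844 = 1 − 0.3661 = 0.6339.
Note this equals the original equilibrium occupancy — the Levins extinction-debt result.

0.634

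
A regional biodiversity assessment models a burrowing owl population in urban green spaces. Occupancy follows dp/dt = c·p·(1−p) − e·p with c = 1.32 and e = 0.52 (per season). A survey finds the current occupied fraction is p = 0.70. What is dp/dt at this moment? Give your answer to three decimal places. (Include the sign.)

-0.087

Colonization term: c·p·(1−p) = 1.32×0.70×0.3000 = 0.27720.
Extinction term: e·p = 0.36400.
dp/dt = 0.27720 − 0.36400 = -0.08680.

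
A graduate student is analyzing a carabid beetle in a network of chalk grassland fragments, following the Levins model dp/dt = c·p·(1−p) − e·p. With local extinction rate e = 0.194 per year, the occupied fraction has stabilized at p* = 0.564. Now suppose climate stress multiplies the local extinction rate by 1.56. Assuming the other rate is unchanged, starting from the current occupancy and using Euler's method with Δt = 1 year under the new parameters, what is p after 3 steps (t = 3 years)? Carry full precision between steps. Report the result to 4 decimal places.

0.4326

Balance c(1−p*) = e gives c = e/(1 − 0.56400) = 0.194/0.43600 = 0.44495.
Starting from p₀ = 0.56400; update p ← p + (dp/dt)·Δt with the new parameters.
  1  |  dp/dt·Δt = -0.061273  |  p_1 = 0.502727
  2  |  dp/dt·Δt = -0.040910  |  p_2 = 0.461817
  3  |  dp/dt·Δt = -0.029174  |  p_3 = 0.432642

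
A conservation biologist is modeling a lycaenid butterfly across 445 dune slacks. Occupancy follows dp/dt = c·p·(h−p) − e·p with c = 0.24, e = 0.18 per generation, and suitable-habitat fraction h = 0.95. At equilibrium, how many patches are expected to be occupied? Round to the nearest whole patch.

p* = h − e/c = 0.95 − 0.7500 = 0.2000.
Expected occupied patches = N × p* = 445 × 0.2000 = 89.00 ≈ 89.

89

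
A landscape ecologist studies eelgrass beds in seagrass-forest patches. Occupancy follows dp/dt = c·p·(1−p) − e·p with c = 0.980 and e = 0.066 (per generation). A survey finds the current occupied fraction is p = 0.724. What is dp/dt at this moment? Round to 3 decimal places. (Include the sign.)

Colonization term: c·p·(1−p) = 0.980×0.724×0.2760 = 0.19583.
Extinction term: e·p = 0.04778.
dp/dt = 0.19583 − 0.04778 = 0.14804.

0.148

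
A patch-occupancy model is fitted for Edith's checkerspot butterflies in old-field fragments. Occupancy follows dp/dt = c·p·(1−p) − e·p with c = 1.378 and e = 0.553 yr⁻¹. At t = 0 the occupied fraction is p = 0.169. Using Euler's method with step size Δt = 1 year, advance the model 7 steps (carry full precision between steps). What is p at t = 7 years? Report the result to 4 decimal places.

Update rule: p ← p + [c·p·(1−p) − e·p]·Δt with Δt = 1.
  1  |  dp/dt·Δt = +0.100068  |  p_1 = 0.269068
  2  |  dp/dt·Δt = +0.122217  |  p_2 = 0.391285
  3  |  dp/dt·Δt = +0.111833  |  p_3 = 0.503118
  4  |  dp/dt·Δt = +0.066262  |  p_4 = 0.569380
  5  |  dp/dt·Δt = +0.022999  |  p_5 = 0.592380
  6  |  dp/dt·Δt = +0.005154  |  p_6 = 0.597534
  7  |  dp/dt·Δt = +0.000955  |  p_7 = 0.598489

0.5985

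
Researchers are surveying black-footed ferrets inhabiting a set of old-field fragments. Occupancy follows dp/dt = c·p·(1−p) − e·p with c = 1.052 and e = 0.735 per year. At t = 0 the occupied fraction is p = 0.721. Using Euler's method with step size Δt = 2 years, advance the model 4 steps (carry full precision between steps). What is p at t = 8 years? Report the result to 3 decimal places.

Update rule: p ← p + [c·p·(1−p) − e·p]·Δt with Δt = 2.
p: 0.72100 → 0.08437  (Δp = -0.63663)
p: 0.08437 → 0.12288  (Δp = +0.03851)
p: 0.12288 → 0.16902  (Δp = +0.04614)
p: 0.16902 → 0.21607  (Δp = +0.04705)

0.216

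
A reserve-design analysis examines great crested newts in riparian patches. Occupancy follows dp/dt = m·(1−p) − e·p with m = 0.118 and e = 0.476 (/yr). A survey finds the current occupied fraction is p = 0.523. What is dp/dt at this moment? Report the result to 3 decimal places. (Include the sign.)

Colonization term: m·(1−p) = 0.118×0.4770 = 0.05629.
Extinction term: e·p = 0.24895.
dp/dt = 0.05629 − 0.24895 = -0.19266.

-0.193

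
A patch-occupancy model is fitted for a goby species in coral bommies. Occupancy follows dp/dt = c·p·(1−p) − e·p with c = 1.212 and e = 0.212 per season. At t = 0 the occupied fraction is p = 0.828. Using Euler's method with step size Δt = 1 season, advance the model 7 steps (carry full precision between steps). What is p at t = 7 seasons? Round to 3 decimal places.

0.825

Update rule: p ← p + [c·p·(1−p) − e·p]·Δt with Δt = 1.
p: 0.82800 → 0.82507  (Δp = -0.00293)
p: 0.82507 → 0.82508  (Δp = +0.00001)
p: 0.82508 → 0.82508  (Δp = +0.00000)
p: 0.82508 → 0.82508  (Δp = +0.00000)
p: 0.82508 → 0.82508  (Δp = +0.00000)
p: 0.82508 → 0.82508  (Δp = +0.00000)
p: 0.82508 → 0.82508  (Δp = +0.00000)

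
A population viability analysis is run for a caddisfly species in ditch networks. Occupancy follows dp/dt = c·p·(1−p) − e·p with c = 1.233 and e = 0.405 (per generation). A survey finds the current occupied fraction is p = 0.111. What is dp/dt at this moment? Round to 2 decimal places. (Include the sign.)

0.08

Colonization term: c·p·(1−p) = 1.233×0.111×0.8890 = 0.12167.
Extinction term: e·p = 0.04496.
dp/dt = 0.12167 − 0.04496 = 0.07672.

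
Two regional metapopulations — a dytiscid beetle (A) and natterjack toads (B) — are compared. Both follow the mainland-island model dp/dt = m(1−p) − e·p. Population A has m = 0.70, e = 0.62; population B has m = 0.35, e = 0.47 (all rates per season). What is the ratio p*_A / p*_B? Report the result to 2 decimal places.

A: p*_A = m/(m+e) = 0.70/1.3200 = 0.5303.
B: p*_B = 0.35/0.8200 = 0.4268.
p*_A / p*_B = 0.5303/0.4268 = 1.2424.

1.24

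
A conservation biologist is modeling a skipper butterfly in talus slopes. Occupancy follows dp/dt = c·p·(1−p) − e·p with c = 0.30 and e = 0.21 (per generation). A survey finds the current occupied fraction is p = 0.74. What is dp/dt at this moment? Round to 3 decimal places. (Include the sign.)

Colonization term: c·p·(1−p) = 0.30×0.74×0.2600 = 0.05772.
Extinction term: e·p = 0.15540.
dp/dt = 0.05772 − 0.15540 = -0.09768.

-0.098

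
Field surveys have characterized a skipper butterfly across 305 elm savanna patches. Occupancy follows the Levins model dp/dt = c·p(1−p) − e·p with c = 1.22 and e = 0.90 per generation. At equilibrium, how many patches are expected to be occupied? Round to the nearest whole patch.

80

p* = 1 − e/c = 1 − 0.90/1.22 = 0.2623.
Expected occupied patches = N × p* = 305 × 0.2623 = 80.00 ≈ 80.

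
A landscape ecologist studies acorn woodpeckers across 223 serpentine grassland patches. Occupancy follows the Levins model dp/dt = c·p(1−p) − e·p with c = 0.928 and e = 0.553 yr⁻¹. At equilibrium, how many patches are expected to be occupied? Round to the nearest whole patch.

90

p* = 1 − e/c = 1 − 0.553/0.928 = 0.4041.
Expected occupied patches = N × p* = 223 × 0.4041 = 90.11 ≈ 90.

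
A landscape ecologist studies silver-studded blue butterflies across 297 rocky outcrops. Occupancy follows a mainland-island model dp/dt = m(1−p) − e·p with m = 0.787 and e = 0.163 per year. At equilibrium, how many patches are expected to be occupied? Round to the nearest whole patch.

246

p* = m/(m+e) = 0.787/0.9500 = 0.8284.
Expected occupied patches = N × p* = 297 × 0.8284 = 246.04 ≈ 246.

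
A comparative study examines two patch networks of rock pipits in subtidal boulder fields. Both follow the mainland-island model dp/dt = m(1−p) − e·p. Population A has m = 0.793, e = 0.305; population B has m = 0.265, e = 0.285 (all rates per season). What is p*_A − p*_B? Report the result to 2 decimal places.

0.24

A: p*_A = m/(m+e) = 0.793/1.0980 = 0.7222.
B: p*_B = 0.265/0.5500 = 0.4818.
p*_A − p*_B = 0.7222 − 0.4818 = 0.2404.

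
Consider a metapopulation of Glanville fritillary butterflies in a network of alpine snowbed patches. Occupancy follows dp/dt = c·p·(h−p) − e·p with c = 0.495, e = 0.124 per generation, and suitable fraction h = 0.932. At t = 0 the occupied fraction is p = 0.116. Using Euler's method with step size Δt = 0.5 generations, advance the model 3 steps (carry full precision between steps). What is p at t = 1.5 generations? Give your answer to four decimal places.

0.1700

Update rule: p ← p + [c·p·(h−p) − e·p]·Δt with Δt = 0.5.
p: 0.11600 → 0.13224  (Δp = +0.01624)
p: 0.13224 → 0.15021  (Δp = +0.01798)
p: 0.15021 → 0.16996  (Δp = +0.01975)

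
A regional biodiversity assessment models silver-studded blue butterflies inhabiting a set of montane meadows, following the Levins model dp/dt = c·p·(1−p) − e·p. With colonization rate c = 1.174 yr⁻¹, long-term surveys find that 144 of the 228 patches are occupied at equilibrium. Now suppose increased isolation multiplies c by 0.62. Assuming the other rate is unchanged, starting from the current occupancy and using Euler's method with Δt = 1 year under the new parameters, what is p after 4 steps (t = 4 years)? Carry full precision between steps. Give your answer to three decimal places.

Observed p* = 144/228 = 0.63158.
Balance c(1−p*) = e gives e = 1.174×(1 − 0.63158) = 0.43253.
Starting from p₀ = 0.63158; update p ← p + (dp/dt)·Δt with the new parameters.
t = 1: p = 0.63158 + (-0.10381) = 0.52777
t = 2: p = 0.52777 + (-0.04687) = 0.48091
t = 3: p = 0.48091 + (-0.02630) = 0.45461
t = 4: p = 0.45461 + (-0.01616) = 0.43845

0.438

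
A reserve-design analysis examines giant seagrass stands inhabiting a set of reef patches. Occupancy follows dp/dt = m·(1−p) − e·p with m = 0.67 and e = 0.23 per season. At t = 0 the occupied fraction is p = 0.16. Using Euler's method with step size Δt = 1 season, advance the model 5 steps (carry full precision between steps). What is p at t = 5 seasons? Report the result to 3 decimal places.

Update rule: p ← p + [m·(1−p) − e·p]·Δt with Δt = 1.
p: 0.16000 → 0.68600  (Δp = +0.52600)
p: 0.68600 → 0.73860  (Δp = +0.05260)
p: 0.73860 → 0.74386  (Δp = +0.00526)
p: 0.74386 → 0.74439  (Δp = +0.00053)
p: 0.74439 → 0.74444  (Δp = +0.00005)

0.744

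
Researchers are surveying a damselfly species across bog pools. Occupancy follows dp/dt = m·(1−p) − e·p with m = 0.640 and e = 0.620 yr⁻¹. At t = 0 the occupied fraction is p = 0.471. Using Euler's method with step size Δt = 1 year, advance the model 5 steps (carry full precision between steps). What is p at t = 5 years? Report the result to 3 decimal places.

0.508

Update rule: p ← p + [m·(1−p) − e·p]·Δt with Δt = 1.
step 1: Δp = +0.04654, p = 0.51754
step 2: Δp = -0.01210, p = 0.50544
step 3: Δp = +0.00315, p = 0.50859
step 4: Δp = -0.00082, p = 0.50777
step 5: Δp = +0.00021, p = 0.50798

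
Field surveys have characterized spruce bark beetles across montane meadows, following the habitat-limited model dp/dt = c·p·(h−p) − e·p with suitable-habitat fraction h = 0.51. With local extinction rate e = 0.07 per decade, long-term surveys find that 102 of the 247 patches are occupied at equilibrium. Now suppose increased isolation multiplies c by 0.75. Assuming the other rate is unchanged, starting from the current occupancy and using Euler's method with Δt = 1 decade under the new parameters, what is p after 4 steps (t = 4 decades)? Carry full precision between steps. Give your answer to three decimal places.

0.393

Observed p* = 102/247 = 0.41296.
Balance c(h−p*) = e gives c = e/(0.51 − 0.41296) = 0.07/0.09704 = 0.72132.
Starting from p₀ = 0.41296; update p ← p + (dp/dt)·Δt with the new parameters.
p: 0.41296 → 0.40573  (Δp = -0.00723)
p: 0.40573 → 0.40021  (Δp = -0.00551)
p: 0.40021 → 0.39597  (Δp = -0.00425)
p: 0.39597 → 0.39268  (Δp = -0.00329)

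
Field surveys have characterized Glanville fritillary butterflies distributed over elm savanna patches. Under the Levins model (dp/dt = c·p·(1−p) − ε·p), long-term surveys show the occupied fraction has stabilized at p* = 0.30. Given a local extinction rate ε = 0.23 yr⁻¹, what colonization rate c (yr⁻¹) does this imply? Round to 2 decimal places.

At equilibrium c(1−p*) = ε, so c = ε/(1−p*).
c = 0.23/(1 − 0.30) = 0.23/0.7000 = 0.3286.

0.33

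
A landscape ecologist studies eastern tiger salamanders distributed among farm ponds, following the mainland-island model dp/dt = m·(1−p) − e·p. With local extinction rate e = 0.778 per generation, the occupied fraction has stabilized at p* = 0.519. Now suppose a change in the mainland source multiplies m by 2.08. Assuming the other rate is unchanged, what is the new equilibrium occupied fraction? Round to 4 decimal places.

0.6918

Balance m(1−p*) = e·p* gives m = e·p*/(1−p*) = 0.778×0.51900/0.48100 = 0.83946.
New p* = m/(m+e) = 1.74608/(1.74608+0.77800) = 0.69177.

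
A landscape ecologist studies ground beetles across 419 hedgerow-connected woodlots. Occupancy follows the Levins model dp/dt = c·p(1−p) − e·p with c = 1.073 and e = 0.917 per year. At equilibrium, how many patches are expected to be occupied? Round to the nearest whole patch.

61

p* = 1 − e/c = 1 − 0.917/1.073 = 0.1454.
Expected occupied patches = N × p* = 419 × 0.1454 = 60.92 ≈ 61.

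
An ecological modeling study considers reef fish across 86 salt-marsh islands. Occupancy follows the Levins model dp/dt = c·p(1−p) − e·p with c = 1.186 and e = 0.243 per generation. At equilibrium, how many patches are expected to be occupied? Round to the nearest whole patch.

p* = 1 − e/c = 1 − 0.243/1.186 = 0.7951.
Expected occupied patches = N × p* = 86 × 0.7951 = 68.38 ≈ 68.

68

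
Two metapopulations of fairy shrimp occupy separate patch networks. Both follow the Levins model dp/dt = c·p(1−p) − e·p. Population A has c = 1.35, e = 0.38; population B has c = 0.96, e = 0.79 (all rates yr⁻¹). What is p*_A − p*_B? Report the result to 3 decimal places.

A: p*_A = 1 − 0.38/1.35 = 0.7185.
B: p*_B = 1 − 0.79/0.96 = 0.1771.
p*_A − p*_B = 0.7185 − 0.1771 = 0.5414.

0.541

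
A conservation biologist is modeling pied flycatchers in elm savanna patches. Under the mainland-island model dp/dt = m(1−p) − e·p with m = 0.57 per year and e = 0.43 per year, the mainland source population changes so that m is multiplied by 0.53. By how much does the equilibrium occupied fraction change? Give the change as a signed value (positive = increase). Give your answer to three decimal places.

Before: p* = 0.57/(0.57+0.43) = 0.5700.
After: m = 0.3021, e = 0.43; p* = 0.3021/0.7321 = 0.4126.
Δp* = 0.4126 − 0.5700 = -0.1574.

-0.157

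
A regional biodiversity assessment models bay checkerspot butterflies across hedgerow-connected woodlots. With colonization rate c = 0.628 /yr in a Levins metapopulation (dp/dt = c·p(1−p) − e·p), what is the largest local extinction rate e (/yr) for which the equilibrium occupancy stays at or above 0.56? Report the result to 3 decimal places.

1 − e/c ≥ 0.56 ⇒ e ≤ c(1 − 0.56) = 0.628 × 0.4400.
e_max = 0.2763.

0.276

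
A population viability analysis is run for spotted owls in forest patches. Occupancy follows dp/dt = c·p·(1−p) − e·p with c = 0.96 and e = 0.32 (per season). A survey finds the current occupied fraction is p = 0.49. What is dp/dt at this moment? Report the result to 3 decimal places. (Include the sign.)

0.083

Colonization term: c·p·(1−p) = 0.96×0.49×0.5100 = 0.23990.
Extinction term: e·p = 0.15680.
dp/dt = 0.23990 − 0.15680 = 0.08310.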